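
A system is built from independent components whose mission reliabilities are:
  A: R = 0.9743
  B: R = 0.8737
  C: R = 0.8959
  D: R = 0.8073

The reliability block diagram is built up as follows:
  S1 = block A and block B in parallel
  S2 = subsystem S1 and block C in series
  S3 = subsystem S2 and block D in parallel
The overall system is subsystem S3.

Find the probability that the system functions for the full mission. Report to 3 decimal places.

0.979

Parallel (A and B): 1 − (1 − 0.97430)(1 − 0.87370) = 0.99675
Series ([0.99675] and C): 0.99675 × 0.89590 = 0.89299
Parallel ([0.89299] and D): 1 − (1 − 0.89299)(1 − 0.80730) = 0.979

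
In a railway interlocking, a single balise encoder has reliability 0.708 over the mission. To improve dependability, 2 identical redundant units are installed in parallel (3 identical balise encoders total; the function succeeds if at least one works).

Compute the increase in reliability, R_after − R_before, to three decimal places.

R_before = 0.708
R_after = 1 − (1 − 0.708)^3 = 0.975
ΔR = 0.975 − 0.708 = 0.267

0.267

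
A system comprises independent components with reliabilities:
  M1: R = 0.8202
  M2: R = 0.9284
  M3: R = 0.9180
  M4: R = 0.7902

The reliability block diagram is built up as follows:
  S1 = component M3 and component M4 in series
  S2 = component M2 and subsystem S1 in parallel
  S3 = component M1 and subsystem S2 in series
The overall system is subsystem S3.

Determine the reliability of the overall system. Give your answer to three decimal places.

Series (M3 and M4): 0.91800 × 0.79020 = 0.72540
Parallel (M2 and [0.72540]): 1 − (1 − 0.92840)(1 − 0.72540) = 0.98034
Series (M1 and [0.98034]): 0.82020 × 0.98034 = 0.804

0.804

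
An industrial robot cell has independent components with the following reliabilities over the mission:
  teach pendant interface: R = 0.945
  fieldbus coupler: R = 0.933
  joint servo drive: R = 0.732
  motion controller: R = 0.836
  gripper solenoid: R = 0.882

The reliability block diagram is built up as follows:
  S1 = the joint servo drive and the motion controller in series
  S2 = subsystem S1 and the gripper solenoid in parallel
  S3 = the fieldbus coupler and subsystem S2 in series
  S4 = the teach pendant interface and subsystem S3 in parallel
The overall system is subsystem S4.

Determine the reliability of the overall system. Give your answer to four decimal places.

Series (joint servo drive and motion controller): 0.732000 × 0.836000 = 0.611952
Parallel ([0.611952] and gripper solenoid): 1 − (1 − 0.611952)(1 − 0.882000) = 0.954210
Series (fieldbus coupler and [0.954210]): 0.933000 × 0.954210 = 0.890278
Parallel (teach pendant interface and [0.890278]): 1 − (1 − 0.945000)(1 − 0.890278) = 0.9940

0.9940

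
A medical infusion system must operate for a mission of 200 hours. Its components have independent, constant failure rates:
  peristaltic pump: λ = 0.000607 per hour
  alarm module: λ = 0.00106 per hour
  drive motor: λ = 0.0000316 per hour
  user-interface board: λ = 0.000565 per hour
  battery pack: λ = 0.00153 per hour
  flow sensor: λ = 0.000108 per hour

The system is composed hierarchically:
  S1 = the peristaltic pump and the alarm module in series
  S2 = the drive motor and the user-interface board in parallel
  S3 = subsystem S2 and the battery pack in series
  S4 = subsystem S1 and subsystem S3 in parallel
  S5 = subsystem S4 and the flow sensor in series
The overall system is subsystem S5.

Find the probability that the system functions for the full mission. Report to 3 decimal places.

R(peristaltic pump) = exp(−0.000607 × 200) = 0.88568
R(alarm module) = exp(−0.00106 × 200) = 0.80896
R(drive motor) = exp(−0.0000316 × 200) = 0.99370
R(user-interface board) = exp(−0.000565 × 200) = 0.89315
R(battery pack) = exp(−0.00153 × 200) = 0.73639
R(flow sensor) = exp(−0.000108 × 200) = 0.97863
Series (peristaltic pump and alarm module): 0.88568 × 0.80896 = 0.71648
Parallel (drive motor and user-interface board): 1 − (1 − 0.99370)(1 − 0.89315) = 0.99933
Series ([0.99933] and battery pack): 0.99933 × 0.73639 = 0.73590
Parallel ([0.71648] and [0.73590]): 1 − (1 − 0.71648)(1 − 0.73590) = 0.92512
Series ([0.92512] and flow sensor): 0.92512 × 0.97863 = 0.905

0.905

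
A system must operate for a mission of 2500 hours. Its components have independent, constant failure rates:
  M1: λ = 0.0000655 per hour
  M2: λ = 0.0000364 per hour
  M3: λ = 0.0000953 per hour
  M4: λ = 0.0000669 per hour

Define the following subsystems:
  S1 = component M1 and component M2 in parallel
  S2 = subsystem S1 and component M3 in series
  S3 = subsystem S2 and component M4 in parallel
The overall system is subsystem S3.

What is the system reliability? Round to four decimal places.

0.9658

R(M1) = exp(−0.0000655 × 2500) = 0.848954
R(M2) = exp(−0.0000364 × 2500) = 0.913018
R(M3) = exp(−0.0000953 × 2500) = 0.788006
R(M4) = exp(−0.0000669 × 2500) = 0.845988
Parallel (M1 and M2): 1 − (1 − 0.848954)(1 − 0.913018) = 0.986862
Series ([0.986862] and M3): 0.986862 × 0.788006 = 0.777653
Parallel ([0.777653] and M4): 1 − (1 − 0.777653)(1 − 0.845988) = 0.9658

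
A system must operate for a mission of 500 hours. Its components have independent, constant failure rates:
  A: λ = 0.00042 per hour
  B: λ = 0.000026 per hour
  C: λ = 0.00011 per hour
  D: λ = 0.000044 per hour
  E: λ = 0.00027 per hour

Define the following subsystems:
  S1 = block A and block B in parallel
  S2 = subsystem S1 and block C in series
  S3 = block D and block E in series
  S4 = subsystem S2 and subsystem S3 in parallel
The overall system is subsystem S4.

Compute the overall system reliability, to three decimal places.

0.992

R(A) = exp(−0.00042 × 500) = 0.81058
R(B) = exp(−0.000026 × 500) = 0.98708
R(C) = exp(−0.00011 × 500) = 0.94649
R(D) = exp(−0.000044 × 500) = 0.97824
R(E) = exp(−0.00027 × 500) = 0.87372
Parallel (A and B): 1 − (1 − 0.81058)(1 − 0.98708) = 0.99755
Series ([0.99755] and C): 0.99755 × 0.94649 = 0.94417
Series (D and E): 0.97824 × 0.87372 = 0.85471
Parallel ([0.94417] and [0.85471]): 1 − (1 − 0.94417)(1 − 0.85471) = 0.992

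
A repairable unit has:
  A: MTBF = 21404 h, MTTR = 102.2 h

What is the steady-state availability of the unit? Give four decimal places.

0.9952

A(A) = MTBF/(MTBF+MTTR) = 21404/(21404+102.2) = 0.9952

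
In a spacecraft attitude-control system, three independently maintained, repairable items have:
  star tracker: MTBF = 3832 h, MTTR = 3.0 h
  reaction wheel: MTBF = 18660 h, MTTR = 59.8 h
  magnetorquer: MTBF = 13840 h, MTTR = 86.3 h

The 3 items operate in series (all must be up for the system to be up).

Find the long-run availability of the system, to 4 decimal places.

0.9899

A(star tracker) = MTBF/(MTBF+MTTR) = 3832/(3832+3.0) = 0.999218
A(reaction wheel) = MTBF/(MTBF+MTTR) = 18660/(18660+59.8) = 0.996806
A(magnetorquer) = MTBF/(MTBF+MTTR) = 13840/(13840+86.3) = 0.993803
Series availability: 0.999218 × 0.996806 × 0.993803 = 0.9899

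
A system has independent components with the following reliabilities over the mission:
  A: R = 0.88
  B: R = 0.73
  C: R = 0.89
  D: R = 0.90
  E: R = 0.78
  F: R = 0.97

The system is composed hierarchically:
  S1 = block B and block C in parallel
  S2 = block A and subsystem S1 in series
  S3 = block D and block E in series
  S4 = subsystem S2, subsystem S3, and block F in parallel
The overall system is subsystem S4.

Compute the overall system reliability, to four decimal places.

0.9987

Parallel (B and C): 1 − (1 − 0.730000)(1 − 0.890000) = 0.970300
Series (A and [0.970300]): 0.880000 × 0.970300 = 0.853864
Series (D and E): 0.900000 × 0.780000 = 0.702000
Parallel ([0.853864], [0.702000], and F): 1 − (1 − 0.853864)(1 − 0.702000)(1 − 0.970000) = 0.9987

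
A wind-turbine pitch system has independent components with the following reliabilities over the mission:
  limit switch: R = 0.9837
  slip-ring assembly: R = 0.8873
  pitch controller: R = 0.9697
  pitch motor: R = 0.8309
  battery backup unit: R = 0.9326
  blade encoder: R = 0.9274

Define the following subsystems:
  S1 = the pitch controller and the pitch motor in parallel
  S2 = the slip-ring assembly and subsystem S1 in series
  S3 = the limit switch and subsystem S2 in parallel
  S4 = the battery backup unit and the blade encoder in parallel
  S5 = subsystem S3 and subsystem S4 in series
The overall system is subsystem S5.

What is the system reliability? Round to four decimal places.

0.9932

Parallel (pitch controller and pitch motor): 1 − (1 − 0.969700)(1 − 0.830900) = 0.994876
Series (slip-ring assembly and [0.994876]): 0.887300 × 0.994876 = 0.882753
Parallel (limit switch and [0.882753]): 1 − (1 − 0.983700)(1 − 0.882753) = 0.998089
Parallel (battery backup unit and blade encoder): 1 − (1 − 0.932600)(1 − 0.927400) = 0.995107
Series ([0.998089] and [0.995107]): 0.998089 × 0.995107 = 0.9932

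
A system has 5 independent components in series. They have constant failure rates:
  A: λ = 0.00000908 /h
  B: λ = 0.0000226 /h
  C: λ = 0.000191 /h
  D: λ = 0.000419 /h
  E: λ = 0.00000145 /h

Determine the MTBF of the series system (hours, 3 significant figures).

1550

Series of exponential components: λ_sys = Σ λ_i
λ_sys = 0.00000908 + 0.0000226 + 0.000191 + 0.000419 + 0.00000145 = 6.4313e-04 /h
MTBF = 1 / λ_sys = 1550 h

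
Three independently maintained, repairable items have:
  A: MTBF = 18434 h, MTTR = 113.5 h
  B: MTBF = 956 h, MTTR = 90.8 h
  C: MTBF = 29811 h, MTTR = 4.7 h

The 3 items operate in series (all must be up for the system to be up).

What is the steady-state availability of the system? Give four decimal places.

A(A) = MTBF/(MTBF+MTTR) = 18434/(18434+113.5) = 0.993881
A(B) = MTBF/(MTBF+MTTR) = 956/(956+90.8) = 0.913259
A(C) = MTBF/(MTBF+MTTR) = 29811/(29811+4.7) = 0.999842
Series availability: 0.993881 × 0.913259 × 0.999842 = 0.9075

0.9075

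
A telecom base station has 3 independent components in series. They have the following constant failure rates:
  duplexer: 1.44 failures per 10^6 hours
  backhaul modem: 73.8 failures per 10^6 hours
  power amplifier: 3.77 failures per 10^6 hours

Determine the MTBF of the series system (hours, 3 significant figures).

12700

Series of exponential components: λ_sys = Σ λ_i
λ_sys = 0.00000144 + 0.0000738 + 0.00000377 = 7.9010e-05 /h
MTBF = 1 / λ_sys = 12700 h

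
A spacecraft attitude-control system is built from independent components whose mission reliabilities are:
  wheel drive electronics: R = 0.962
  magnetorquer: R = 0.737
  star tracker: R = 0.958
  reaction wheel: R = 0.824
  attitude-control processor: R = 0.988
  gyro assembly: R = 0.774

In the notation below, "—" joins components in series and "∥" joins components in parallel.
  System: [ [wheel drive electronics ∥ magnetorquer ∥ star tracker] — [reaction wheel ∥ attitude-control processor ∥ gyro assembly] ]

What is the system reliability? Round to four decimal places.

Parallel (wheel drive electronics, magnetorquer, and star tracker): 1 − (1 − 0.962000)(1 − 0.737000)(1 − 0.958000) = 0.999580
Parallel (reaction wheel, attitude-control processor, and gyro assembly): 1 − (1 − 0.824000)(1 − 0.988000)(1 − 0.774000) = 0.999523
Series ([0.999580] and [0.999523]): 0.999580 × 0.999523 = 0.9991

0.9991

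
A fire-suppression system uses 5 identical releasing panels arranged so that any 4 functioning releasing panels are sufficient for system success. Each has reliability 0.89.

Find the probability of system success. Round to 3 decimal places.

R = Σ_{i=4}^{5} C(5,i) p^i (1−p)^{5−i} with p = 0.89
C(5,4)·0.89^4·0.11^1 = 0.34508
C(5,5)·0.89^5·0.11^0 = 0.55841
Sum = 0.903

0.903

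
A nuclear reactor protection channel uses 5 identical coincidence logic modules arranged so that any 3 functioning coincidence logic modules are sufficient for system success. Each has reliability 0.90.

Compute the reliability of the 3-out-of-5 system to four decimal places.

0.9914

R = Σ_{i=3}^{5} C(5,i) p^i (1−p)^{5−i} with p = 0.90
C(5,3)·0.90^3·0.10^2 = 0.072900
C(5,4)·0.90^4·0.10^1 = 0.328050
C(5,5)·0.90^5·0.10^0 = 0.590490
Sum = 0.9914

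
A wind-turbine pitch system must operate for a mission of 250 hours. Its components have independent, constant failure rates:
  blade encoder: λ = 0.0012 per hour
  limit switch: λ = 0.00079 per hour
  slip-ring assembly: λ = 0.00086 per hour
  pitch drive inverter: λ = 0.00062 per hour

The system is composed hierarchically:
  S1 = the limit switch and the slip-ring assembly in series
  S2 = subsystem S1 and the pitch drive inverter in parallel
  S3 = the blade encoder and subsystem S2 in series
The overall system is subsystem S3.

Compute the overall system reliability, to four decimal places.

R(blade encoder) = exp(−0.0012 × 250) = 0.740818
R(limit switch) = exp(−0.00079 × 250) = 0.820780
R(slip-ring assembly) = exp(−0.00086 × 250) = 0.806541
R(pitch drive inverter) = exp(−0.00062 × 250) = 0.856415
Series (limit switch and slip-ring assembly): 0.820780 × 0.806541 = 0.661993
Parallel ([0.661993] and pitch drive inverter): 1 − (1 − 0.661993)(1 − 0.856415) = 0.951467
Series (blade encoder and [0.951467]): 0.740818 × 0.951467 = 0.7049

0.7049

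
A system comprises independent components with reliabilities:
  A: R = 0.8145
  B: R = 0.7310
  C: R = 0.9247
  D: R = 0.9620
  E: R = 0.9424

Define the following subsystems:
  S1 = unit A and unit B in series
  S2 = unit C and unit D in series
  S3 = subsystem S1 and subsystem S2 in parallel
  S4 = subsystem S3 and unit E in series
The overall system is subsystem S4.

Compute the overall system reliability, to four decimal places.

Series (A and B): 0.814500 × 0.731000 = 0.595400
Series (C and D): 0.924700 × 0.962000 = 0.889561
Parallel ([0.595400] and [0.889561]): 1 − (1 − 0.595400)(1 − 0.889561) = 0.955316
Series ([0.955316] and E): 0.955316 × 0.942400 = 0.9003

0.9003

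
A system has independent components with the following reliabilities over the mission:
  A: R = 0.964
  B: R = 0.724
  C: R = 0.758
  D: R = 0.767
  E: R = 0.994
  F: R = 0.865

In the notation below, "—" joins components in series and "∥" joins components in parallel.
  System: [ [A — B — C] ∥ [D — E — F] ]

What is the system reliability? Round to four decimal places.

Series (A, B, and C): 0.964000 × 0.724000 × 0.758000 = 0.529035
Series (D, E, and F): 0.767000 × 0.994000 × 0.865000 = 0.659474
Parallel ([0.529035] and [0.659474]): 1 − (1 − 0.529035)(1 − 0.659474) = 0.8396

0.8396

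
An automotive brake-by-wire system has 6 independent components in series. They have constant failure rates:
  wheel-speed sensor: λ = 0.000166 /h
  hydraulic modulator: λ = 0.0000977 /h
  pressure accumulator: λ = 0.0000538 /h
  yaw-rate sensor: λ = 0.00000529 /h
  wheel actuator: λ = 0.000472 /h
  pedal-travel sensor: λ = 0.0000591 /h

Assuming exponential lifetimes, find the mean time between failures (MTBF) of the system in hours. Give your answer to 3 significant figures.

1170

Series of exponential components: λ_sys = Σ λ_i
λ_sys = 0.000166 + 0.0000977 + 0.0000538 + 0.00000529 + 0.000472 + 0.0000591 = 8.5389e-04 /h
MTBF = 1 / λ_sys = 1170 h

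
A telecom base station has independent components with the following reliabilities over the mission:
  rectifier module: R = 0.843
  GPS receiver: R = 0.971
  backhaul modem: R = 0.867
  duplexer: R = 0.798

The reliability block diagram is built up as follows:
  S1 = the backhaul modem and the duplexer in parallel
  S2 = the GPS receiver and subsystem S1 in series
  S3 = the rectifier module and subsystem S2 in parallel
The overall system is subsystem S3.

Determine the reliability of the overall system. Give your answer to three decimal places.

0.991

Parallel (backhaul modem and duplexer): 1 − (1 − 0.86700)(1 − 0.79800) = 0.97313
Series (GPS receiver and [0.97313]): 0.97100 × 0.97313 = 0.94491
Parallel (rectifier module and [0.94491]): 1 − (1 − 0.84300)(1 − 0.94491) = 0.991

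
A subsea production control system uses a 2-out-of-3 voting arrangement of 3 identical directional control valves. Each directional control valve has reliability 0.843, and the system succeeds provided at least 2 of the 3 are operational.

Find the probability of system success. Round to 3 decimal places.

R = Σ_{i=2}^{3} C(3,i) p^i (1−p)^{3−i} with p = 0.843
C(3,2)·0.843^2·0.157^1 = 0.33472
C(3,3)·0.843^3·0.157^0 = 0.59908
Sum = 0.934

0.934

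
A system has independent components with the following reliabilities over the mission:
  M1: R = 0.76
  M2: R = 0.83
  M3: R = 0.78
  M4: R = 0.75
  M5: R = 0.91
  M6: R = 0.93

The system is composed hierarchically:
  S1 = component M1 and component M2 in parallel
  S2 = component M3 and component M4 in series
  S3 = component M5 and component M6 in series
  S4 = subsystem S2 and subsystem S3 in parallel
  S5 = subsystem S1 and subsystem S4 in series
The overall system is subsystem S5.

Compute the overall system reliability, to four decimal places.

Parallel (M1 and M2): 1 − (1 − 0.760000)(1 − 0.830000) = 0.959200
Series (M3 and M4): 0.780000 × 0.750000 = 0.585000
Series (M5 and M6): 0.910000 × 0.930000 = 0.846300
Parallel ([0.585000] and [0.846300]): 1 − (1 − 0.585000)(1 − 0.846300) = 0.936215
Series ([0.959200] and [0.936215]): 0.959200 × 0.936215 = 0.8980

0.8980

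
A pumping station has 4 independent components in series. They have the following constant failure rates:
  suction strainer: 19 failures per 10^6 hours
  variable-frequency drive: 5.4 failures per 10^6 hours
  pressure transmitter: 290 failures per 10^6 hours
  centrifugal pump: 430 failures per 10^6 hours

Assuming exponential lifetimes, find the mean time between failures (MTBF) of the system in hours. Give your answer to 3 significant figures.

Series of exponential components: λ_sys = Σ λ_i
λ_sys = 0.000019 + 0.0000054 + 0.00029 + 0.00043 = 7.4440e-04 /h
MTBF = 1 / λ_sys = 1340 h

1340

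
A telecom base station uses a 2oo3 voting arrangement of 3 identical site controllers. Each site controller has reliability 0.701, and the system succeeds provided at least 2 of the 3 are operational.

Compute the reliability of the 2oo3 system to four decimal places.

R = Σ_{i=2}^{3} C(3,i) p^i (1−p)^{3−i} with p = 0.701
C(3,2)·0.701^2·0.299^1 = 0.440787
C(3,3)·0.701^3·0.299^0 = 0.344472
Sum = 0.7853

0.7853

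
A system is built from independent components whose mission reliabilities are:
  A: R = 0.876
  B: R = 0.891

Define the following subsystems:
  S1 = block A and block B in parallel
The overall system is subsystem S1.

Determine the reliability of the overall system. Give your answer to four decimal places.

0.9865

Parallel (A and B): 1 − (1 − 0.876000)(1 − 0.891000) = 0.9865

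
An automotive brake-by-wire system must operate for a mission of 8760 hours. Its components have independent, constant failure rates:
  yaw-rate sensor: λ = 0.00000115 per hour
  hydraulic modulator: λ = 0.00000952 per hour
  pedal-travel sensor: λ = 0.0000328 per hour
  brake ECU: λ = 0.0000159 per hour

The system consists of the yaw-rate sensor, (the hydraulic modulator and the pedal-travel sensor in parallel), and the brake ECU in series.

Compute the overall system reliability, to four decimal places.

0.8441

R(yaw-rate sensor) = exp(−0.00000115 × 8760) = 0.989977
R(hydraulic modulator) = exp(−0.00000952 × 8760) = 0.919987
R(pedal-travel sensor) = exp(−0.0000328 × 8760) = 0.750266
R(brake ECU) = exp(−0.0000159 × 8760) = 0.869981
Parallel (hydraulic modulator and pedal-travel sensor): 1 − (1 − 0.919987)(1 − 0.750266) = 0.980018
Series (yaw-rate sensor, [0.980018], and brake ECU): 0.989977 × 0.980018 × 0.869981 = 0.8441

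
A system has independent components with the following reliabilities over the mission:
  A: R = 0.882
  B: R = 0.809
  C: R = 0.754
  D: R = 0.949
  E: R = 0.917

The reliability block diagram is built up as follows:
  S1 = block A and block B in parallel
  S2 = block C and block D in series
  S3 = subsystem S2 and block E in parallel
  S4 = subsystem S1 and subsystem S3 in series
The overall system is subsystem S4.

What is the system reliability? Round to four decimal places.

Parallel (A and B): 1 − (1 − 0.882000)(1 − 0.809000) = 0.977462
Series (C and D): 0.754000 × 0.949000 = 0.715546
Parallel ([0.715546] and E): 1 − (1 − 0.715546)(1 − 0.917000) = 0.976390
Series ([0.977462] and [0.976390]): 0.977462 × 0.976390 = 0.9544

0.9544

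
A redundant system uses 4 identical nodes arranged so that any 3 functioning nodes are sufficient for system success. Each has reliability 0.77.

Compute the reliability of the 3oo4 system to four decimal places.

R = Σ_{i=3}^{4} C(4,i) p^i (1−p)^{4−i} with p = 0.77
C(4,3)·0.77^3·0.23^1 = 0.420010
C(4,4)·0.77^4·0.23^0 = 0.351530
Sum = 0.7715

0.7715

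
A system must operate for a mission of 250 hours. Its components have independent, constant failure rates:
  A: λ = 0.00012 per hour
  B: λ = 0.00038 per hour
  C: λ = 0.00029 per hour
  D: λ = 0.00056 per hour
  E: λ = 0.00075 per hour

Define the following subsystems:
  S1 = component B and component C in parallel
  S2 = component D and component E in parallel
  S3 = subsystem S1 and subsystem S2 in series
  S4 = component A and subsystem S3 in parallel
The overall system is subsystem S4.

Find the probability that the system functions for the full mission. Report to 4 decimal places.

0.9992

R(A) = exp(−0.00012 × 250) = 0.970446
R(B) = exp(−0.00038 × 250) = 0.909373
R(C) = exp(−0.00029 × 250) = 0.930066
R(D) = exp(−0.00056 × 250) = 0.869358
R(E) = exp(−0.00075 × 250) = 0.829029
Parallel (B and C): 1 − (1 − 0.909373)(1 − 0.930066) = 0.993662
Parallel (D and E): 1 − (1 − 0.869358)(1 − 0.829029) = 0.977664
Series ([0.993662] and [0.977664]): 0.993662 × 0.977664 = 0.971468
Parallel (A and [0.971468]): 1 − (1 − 0.970446)(1 − 0.971468) = 0.9992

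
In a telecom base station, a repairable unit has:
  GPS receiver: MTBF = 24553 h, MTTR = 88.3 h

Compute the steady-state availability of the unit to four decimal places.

A(GPS receiver) = MTBF/(MTBF+MTTR) = 24553/(24553+88.3) = 0.9964

0.9964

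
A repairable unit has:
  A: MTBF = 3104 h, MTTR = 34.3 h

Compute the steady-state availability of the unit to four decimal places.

0.9891

A(A) = MTBF/(MTBF+MTTR) = 3104/(3104+34.3) = 0.9891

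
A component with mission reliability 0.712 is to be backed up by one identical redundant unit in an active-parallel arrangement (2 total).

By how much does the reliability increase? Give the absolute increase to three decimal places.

0.205

R_before = 0.712
R_after = 1 − (1 − 0.712)^2 = 0.917
ΔR = 0.917 − 0.712 = 0.205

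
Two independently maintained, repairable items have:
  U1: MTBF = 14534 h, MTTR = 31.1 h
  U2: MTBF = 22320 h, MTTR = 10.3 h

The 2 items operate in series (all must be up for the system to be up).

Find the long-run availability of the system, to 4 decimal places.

A(U1) = MTBF/(MTBF+MTTR) = 14534/(14534+31.1) = 0.997865
A(U2) = MTBF/(MTBF+MTTR) = 22320/(22320+10.3) = 0.999539
Series availability: 0.997865 × 0.999539 = 0.9974

0.9974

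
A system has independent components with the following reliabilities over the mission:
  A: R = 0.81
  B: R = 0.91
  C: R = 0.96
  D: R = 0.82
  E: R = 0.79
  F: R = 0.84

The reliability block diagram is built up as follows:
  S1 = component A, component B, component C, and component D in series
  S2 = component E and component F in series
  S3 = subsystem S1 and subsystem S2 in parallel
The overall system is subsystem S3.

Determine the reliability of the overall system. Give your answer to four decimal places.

Series (A, B, C, and D): 0.810000 × 0.910000 × 0.960000 × 0.820000 = 0.580245
Series (E and F): 0.790000 × 0.840000 = 0.663600
Parallel ([0.580245] and [0.663600]): 1 − (1 − 0.580245)(1 − 0.663600) = 0.8588

0.8588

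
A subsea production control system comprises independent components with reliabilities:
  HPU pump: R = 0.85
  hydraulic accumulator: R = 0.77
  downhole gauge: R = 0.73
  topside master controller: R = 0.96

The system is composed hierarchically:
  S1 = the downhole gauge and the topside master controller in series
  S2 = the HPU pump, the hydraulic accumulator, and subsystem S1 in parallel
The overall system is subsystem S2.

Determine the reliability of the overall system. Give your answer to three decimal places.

0.990

Series (downhole gauge and topside master controller): 0.73000 × 0.96000 = 0.70080
Parallel (HPU pump, hydraulic accumulator, and [0.70080]): 1 − (1 − 0.85000)(1 − 0.77000)(1 − 0.70080) = 0.990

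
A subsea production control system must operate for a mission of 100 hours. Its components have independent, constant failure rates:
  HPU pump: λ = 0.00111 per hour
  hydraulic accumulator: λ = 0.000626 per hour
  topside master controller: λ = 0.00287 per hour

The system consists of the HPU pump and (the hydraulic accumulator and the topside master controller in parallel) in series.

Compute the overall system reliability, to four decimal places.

R(HPU pump) = exp(−0.00111 × 100) = 0.894939
R(hydraulic accumulator) = exp(−0.000626 × 100) = 0.939319
R(topside master controller) = exp(−0.00287 × 100) = 0.750512
Parallel (hydraulic accumulator and topside master controller): 1 − (1 − 0.939319)(1 − 0.750512) = 0.984861
Series (HPU pump and [0.984861]): 0.894939 × 0.984861 = 0.8814

0.8814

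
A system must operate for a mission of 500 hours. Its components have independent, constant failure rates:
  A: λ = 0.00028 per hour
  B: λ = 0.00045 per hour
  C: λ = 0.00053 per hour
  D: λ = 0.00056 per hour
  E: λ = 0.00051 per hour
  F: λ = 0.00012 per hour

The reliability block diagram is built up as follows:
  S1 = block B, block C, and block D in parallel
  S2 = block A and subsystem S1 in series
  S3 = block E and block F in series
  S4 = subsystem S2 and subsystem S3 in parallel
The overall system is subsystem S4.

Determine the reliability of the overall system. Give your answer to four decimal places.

0.9620

R(A) = exp(−0.00028 × 500) = 0.869358
R(B) = exp(−0.00045 × 500) = 0.798516
R(C) = exp(−0.00053 × 500) = 0.767206
R(D) = exp(−0.00056 × 500) = 0.755784
R(E) = exp(−0.00051 × 500) = 0.774916
R(F) = exp(−0.00012 × 500) = 0.941765
Parallel (B, C, and D): 1 − (1 − 0.798516)(1 − 0.767206)(1 − 0.755784) = 0.988545
Series (A and [0.988545]): 0.869358 × 0.988545 = 0.859400
Series (E and F): 0.774916 × 0.941765 = 0.729789
Parallel ([0.859400] and [0.729789]): 1 − (1 − 0.859400)(1 − 0.729789) = 0.9620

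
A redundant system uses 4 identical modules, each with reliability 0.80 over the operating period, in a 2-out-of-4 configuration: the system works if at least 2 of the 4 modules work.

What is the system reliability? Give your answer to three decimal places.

R = Σ_{i=2}^{4} C(4,i) p^i (1−p)^{4−i} with p = 0.80
C(4,2)·0.80^2·0.20^2 = 0.15360
C(4,3)·0.80^3·0.20^1 = 0.40960
C(4,4)·0.80^4·0.20^0 = 0.40960
Sum = 0.973

0.973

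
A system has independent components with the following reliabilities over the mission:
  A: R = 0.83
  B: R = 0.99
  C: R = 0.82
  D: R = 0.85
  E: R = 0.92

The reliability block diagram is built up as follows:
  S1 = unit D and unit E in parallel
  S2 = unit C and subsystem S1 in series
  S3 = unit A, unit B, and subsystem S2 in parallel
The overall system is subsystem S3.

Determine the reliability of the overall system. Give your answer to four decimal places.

0.9997

Parallel (D and E): 1 − (1 − 0.850000)(1 − 0.920000) = 0.988000
Series (C and [0.988000]): 0.820000 × 0.988000 = 0.810160
Parallel (A, B, and [0.810160]): 1 − (1 − 0.830000)(1 − 0.990000)(1 − 0.810160) = 0.9997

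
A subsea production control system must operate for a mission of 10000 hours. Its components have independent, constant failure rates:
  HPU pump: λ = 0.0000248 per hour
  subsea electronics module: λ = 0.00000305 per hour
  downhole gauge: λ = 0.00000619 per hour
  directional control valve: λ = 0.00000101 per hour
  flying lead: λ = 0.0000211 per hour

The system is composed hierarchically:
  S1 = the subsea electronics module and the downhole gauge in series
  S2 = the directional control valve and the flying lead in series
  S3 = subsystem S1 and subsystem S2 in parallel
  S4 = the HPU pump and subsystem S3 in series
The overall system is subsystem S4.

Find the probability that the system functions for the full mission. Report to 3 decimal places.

0.767

R(HPU pump) = exp(−0.0000248 × 10000) = 0.78036
R(subsea electronics module) = exp(−0.00000305 × 10000) = 0.96996
R(downhole gauge) = exp(−0.00000619 × 10000) = 0.93998
R(directional control valve) = exp(−0.00000101 × 10000) = 0.98995
R(flying lead) = exp(−0.0000211 × 10000) = 0.80977
Series (subsea electronics module and downhole gauge): 0.96996 × 0.93998 = 0.91174
Series (directional control valve and flying lead): 0.98995 × 0.80977 = 0.80163
Parallel ([0.91174] and [0.80163]): 1 − (1 − 0.91174)(1 − 0.80163) = 0.98249
Series (HPU pump and [0.98249]): 0.78036 × 0.98249 = 0.767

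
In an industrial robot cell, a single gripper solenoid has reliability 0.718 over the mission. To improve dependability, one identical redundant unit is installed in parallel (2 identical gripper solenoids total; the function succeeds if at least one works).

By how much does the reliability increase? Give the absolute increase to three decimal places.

R_before = 0.718
R_after = 1 − (1 − 0.718)^2 = 0.920
ΔR = 0.920 − 0.718 = 0.202

0.202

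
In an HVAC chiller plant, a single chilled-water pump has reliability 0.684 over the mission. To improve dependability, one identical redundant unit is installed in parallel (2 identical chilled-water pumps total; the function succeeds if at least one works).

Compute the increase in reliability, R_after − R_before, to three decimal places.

0.216

R_before = 0.684
R_after = 1 − (1 − 0.684)^2 = 0.900
ΔR = 0.900 − 0.684 = 0.216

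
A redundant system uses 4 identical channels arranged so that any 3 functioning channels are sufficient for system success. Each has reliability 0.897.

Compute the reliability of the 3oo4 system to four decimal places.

0.9448

R = Σ_{i=3}^{4} C(4,i) p^i (1−p)^{4−i} with p = 0.897
C(4,3)·0.897^3·0.103^1 = 0.297355
C(4,4)·0.897^4·0.103^0 = 0.647396
Sum = 0.9448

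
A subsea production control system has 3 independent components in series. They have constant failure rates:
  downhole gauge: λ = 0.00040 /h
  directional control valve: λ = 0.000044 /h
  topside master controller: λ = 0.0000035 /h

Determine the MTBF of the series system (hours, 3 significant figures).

Series of exponential components: λ_sys = Σ λ_i
λ_sys = 0.00040 + 0.000044 + 0.0000035 = 4.4750e-04 /h
MTBF = 1 / λ_sys = 2230 h

2230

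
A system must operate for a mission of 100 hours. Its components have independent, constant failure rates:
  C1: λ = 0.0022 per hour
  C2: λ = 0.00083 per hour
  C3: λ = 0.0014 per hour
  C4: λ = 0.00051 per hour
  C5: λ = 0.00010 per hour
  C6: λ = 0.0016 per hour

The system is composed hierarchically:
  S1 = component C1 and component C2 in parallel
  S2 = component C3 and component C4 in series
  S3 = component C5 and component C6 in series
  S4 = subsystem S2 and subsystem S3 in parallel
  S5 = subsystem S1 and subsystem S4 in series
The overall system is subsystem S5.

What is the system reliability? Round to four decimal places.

R(C1) = exp(−0.0022 × 100) = 0.802519
R(C2) = exp(−0.00083 × 100) = 0.920351
R(C3) = exp(−0.0014 × 100) = 0.869358
R(C4) = exp(−0.00051 × 100) = 0.950279
R(C5) = exp(−0.00010 × 100) = 0.990050
R(C6) = exp(−0.0016 × 100) = 0.852144
Parallel (C1 and C2): 1 − (1 − 0.802519)(1 − 0.920351) = 0.984271
Series (C3 and C4): 0.869358 × 0.950279 = 0.826133
Series (C5 and C6): 0.990050 × 0.852144 = 0.843665
Parallel ([0.826133] and [0.843665]): 1 − (1 − 0.826133)(1 − 0.843665) = 0.972819
Series ([0.984271] and [0.972819]): 0.984271 × 0.972819 = 0.9575

0.9575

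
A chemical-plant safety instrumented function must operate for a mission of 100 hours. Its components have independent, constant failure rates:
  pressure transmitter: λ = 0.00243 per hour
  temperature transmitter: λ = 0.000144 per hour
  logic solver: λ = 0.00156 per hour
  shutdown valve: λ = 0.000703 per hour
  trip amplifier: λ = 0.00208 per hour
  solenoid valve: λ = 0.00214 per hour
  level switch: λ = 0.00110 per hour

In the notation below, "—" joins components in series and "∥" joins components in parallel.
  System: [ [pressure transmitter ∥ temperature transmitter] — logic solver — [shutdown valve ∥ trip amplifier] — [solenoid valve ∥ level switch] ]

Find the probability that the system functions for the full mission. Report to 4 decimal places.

0.8251

R(pressure transmitter) = exp(−0.00243 × 100) = 0.784272
R(temperature transmitter) = exp(−0.000144 × 100) = 0.985703
R(logic solver) = exp(−0.00156 × 100) = 0.855559
R(shutdown valve) = exp(−0.000703 × 100) = 0.932114
R(trip amplifier) = exp(−0.00208 × 100) = 0.812207
R(solenoid valve) = exp(−0.00214 × 100) = 0.807348
R(level switch) = exp(−0.00110 × 100) = 0.895834
Parallel (pressure transmitter and temperature transmitter): 1 − (1 − 0.784272)(1 − 0.985703) = 0.996916
Parallel (shutdown valve and trip amplifier): 1 − (1 − 0.932114)(1 − 0.812207) = 0.987251
Parallel (solenoid valve and level switch): 1 − (1 − 0.807348)(1 − 0.895834) = 0.979932
Series ([0.996916], logic solver, [0.987251], and [0.979932]): 0.996916 × 0.855559 × 0.987251 × 0.979932 = 0.8251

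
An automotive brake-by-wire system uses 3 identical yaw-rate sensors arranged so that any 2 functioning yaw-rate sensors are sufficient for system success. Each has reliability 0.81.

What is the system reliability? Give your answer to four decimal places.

R = Σ_{i=2}^{3} C(3,i) p^i (1−p)^{3−i} with p = 0.81
C(3,2)·0.81^2·0.19^1 = 0.373977
C(3,3)·0.81^3·0.19^0 = 0.531441
Sum = 0.9054

0.9054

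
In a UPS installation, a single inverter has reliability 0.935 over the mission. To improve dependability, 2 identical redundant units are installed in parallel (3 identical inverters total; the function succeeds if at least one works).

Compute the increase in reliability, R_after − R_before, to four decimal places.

R_before = 0.935
R_after = 1 − (1 − 0.935)^3 = 0.9997
ΔR = 0.9997 − 0.935 = 0.0647

0.0647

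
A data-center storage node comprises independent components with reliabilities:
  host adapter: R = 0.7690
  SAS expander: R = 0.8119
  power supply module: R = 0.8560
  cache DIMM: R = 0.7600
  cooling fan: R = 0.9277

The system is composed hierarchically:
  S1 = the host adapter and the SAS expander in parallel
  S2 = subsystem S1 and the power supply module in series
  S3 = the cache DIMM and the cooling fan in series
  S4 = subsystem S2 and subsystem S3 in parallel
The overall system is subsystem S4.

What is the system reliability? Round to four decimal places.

Parallel (host adapter and SAS expander): 1 − (1 − 0.769000)(1 − 0.811900) = 0.956549
Series ([0.956549] and power supply module): 0.956549 × 0.856000 = 0.818806
Series (cache DIMM and cooling fan): 0.760000 × 0.927700 = 0.705052
Parallel ([0.818806] and [0.705052]): 1 − (1 − 0.818806)(1 − 0.705052) = 0.9466

0.9466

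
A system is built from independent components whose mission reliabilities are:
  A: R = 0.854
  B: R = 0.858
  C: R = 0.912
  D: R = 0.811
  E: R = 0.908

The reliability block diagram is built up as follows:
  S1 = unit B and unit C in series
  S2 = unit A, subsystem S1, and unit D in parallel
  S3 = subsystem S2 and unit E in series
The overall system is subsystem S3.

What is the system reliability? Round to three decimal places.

Series (B and C): 0.85800 × 0.91200 = 0.78250
Parallel (A, [0.78250], and D): 1 − (1 − 0.85400)(1 − 0.78250)(1 − 0.81100) = 0.99400
Series ([0.99400] and E): 0.99400 × 0.90800 = 0.903

0.903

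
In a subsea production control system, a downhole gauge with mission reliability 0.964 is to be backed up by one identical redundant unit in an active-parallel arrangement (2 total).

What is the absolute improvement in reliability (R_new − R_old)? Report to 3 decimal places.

0.035

R_before = 0.964
R_after = 1 − (1 − 0.964)^2 = 0.999
ΔR = 0.999 − 0.964 = 0.035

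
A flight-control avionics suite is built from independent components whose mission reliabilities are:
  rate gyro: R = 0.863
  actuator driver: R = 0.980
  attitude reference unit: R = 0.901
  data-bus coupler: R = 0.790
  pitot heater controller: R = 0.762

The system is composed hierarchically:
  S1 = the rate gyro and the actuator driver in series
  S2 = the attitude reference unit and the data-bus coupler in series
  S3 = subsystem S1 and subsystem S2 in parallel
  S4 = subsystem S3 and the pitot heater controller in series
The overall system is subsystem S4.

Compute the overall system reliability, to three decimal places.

Series (rate gyro and actuator driver): 0.86300 × 0.98000 = 0.84574
Series (attitude reference unit and data-bus coupler): 0.90100 × 0.79000 = 0.71179
Parallel ([0.84574] and [0.71179]): 1 − (1 − 0.84574)(1 − 0.71179) = 0.95554
Series ([0.95554] and pitot heater controller): 0.95554 × 0.76200 = 0.728

0.728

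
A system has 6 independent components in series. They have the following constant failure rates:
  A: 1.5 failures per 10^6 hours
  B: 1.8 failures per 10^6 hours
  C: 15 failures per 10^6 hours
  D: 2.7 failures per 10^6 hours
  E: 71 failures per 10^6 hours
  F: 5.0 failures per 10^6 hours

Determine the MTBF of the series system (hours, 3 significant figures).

Series of exponential components: λ_sys = Σ λ_i
λ_sys = 0.0000015 + 0.0000018 + 0.000015 + 0.0000027 + 0.000071 + 0.0000050 = 9.7000e-05 /h
MTBF = 1 / λ_sys = 10300 h

10300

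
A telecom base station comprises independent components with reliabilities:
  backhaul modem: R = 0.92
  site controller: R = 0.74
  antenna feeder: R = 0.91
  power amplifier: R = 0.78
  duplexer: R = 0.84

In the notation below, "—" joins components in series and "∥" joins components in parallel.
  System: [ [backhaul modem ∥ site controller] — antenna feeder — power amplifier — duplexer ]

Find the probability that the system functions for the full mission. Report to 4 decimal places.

Parallel (backhaul modem and site controller): 1 − (1 − 0.920000)(1 − 0.740000) = 0.979200
Series ([0.979200], antenna feeder, power amplifier, and duplexer): 0.979200 × 0.910000 × 0.780000 × 0.840000 = 0.5838

0.5838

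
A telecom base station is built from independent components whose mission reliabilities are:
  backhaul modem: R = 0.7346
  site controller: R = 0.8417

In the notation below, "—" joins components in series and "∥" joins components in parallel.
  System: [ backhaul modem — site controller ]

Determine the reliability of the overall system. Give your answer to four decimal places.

0.6183

Series (backhaul modem and site controller): 0.734600 × 0.841700 = 0.6183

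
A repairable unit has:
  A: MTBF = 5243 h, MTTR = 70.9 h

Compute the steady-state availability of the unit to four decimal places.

0.9867

A(A) = MTBF/(MTBF+MTTR) = 5243/(5243+70.9) = 0.9867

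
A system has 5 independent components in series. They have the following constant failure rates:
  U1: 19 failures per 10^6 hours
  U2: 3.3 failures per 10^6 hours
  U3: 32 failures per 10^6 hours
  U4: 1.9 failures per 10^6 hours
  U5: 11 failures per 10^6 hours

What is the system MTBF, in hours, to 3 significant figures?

14900

Series of exponential components: λ_sys = Σ λ_i
λ_sys = 0.000019 + 0.0000033 + 0.000032 + 0.0000019 + 0.000011 = 6.7200e-05 /h
MTBF = 1 / λ_sys = 14900 h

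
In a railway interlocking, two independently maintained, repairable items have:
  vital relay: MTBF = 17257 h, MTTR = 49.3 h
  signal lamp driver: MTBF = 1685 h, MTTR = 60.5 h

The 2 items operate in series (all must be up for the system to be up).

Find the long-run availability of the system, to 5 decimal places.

0.96259

A(vital relay) = MTBF/(MTBF+MTTR) = 17257/(17257+49.3) = 0.997151
A(signal lamp driver) = MTBF/(MTBF+MTTR) = 1685/(1685+60.5) = 0.965339
Series availability: 0.997151 × 0.965339 = 0.96259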